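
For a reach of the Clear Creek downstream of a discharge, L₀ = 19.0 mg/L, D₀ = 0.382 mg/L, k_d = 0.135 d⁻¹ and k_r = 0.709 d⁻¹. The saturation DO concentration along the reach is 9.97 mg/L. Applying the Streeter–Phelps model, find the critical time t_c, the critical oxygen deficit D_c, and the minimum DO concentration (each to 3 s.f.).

With k_r/k_d = 5.252 and 1 − D₀(k_r−k_d)/(k_d L₀) = 0.9145,
t_c = ln(5.252 × 0.9145) / (0.709 − 0.135) = ln(4.803) / 0.5740 = 1.569/0.5740 = 2.734 d.
D_c = (k_d/k_r) L₀ e^(−k_d t_c) = (0.135/0.709) × 19.0 × e^(−0.135×2.734) = 0.1904 × 19.0 × 0.6914 = 2.501 mg/L.
Minimum DO = C_s − D_c = 9.97 − 2.501 = 7.469 mg/L.

t_c ≈ 2.73 d; D_c ≈ 2.50 mg/L; min DO ≈ 7.47 mg/L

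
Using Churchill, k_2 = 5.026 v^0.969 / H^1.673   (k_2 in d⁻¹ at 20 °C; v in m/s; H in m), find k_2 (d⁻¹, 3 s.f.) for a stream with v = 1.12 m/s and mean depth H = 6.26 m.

k_2 ≈ 0.261 d⁻¹

k_2 = 5.026 × 1.12^0.969 / 6.26^1.673 = 5.026 × 1.116 / 21.51 = 0.2608 d⁻¹.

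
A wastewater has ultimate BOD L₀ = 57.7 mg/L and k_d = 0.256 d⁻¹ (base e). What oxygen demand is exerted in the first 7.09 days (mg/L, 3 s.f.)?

y ≈ 48.3 mg/L

y_t = L₀(1 − e^(−k_d t)) = 57.7 × (1 − e^(−0.256×7.09))
= 57.7 × (1 − 0.1628) = 57.7 × 0.8372 = 48.30 mg/L.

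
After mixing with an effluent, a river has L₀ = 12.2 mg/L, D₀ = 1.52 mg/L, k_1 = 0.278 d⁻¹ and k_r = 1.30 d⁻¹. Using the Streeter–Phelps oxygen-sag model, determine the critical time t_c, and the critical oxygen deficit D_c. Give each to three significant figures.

t_c ≈ 0.910 d; D_c ≈ 2.03 mg/L

With k_r/k_1 = 4.676 and 1 − D₀(k_r−k_1)/(k_1 L₀) = 0.5420,
t_c = ln(4.676 × 0.5420) / (1.30 − 0.278) = ln(2.534) / 1.022 = 0.9300/1.022 = 0.9099 d.
L(t_c) = L₀ e^(−k_1 t_c) = 12.2 × 0.7765 = 9.473 mg/L, and at the critical point k_r D_c = k_1 L, so D_c = (0.278/1.30) × 9.473 = 2.026 mg/L.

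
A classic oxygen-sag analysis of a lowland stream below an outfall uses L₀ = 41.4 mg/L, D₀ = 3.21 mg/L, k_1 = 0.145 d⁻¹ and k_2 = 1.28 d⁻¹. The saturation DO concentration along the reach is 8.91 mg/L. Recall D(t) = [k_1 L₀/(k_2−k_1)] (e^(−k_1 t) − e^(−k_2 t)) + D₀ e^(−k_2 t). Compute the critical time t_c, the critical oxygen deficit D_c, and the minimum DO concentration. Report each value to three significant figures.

t_c ≈ 1.10 d; D_c ≈ 4.00 mg/L; min DO ≈ 4.91 mg/L

t_c = [1/(k_2−k_1)] ln[(k_2/k_1)(1 − D₀(k_2−k_1)/(k_1 L₀))]
= [1/(1.28−0.145)] ln[(1.28/0.145)(1 − 3.21×1.135/(0.145×41.4))]
= (1/1.135) ln[8.828 × 0.3931] = 0.8811 × ln(3.470) = 0.8811 × 1.244 = 1.096 d.
L(t_c) = L₀ e^(−k_1 t_c) = 41.4 × 0.8530 = 35.32 mg/L, and at the critical point k_2 D_c = k_1 L, so D_c = (0.145/1.28) × 35.32 = 4.001 mg/L.
Minimum DO = C_s − D_c = 8.91 − 4.001 = 4.909 mg/L.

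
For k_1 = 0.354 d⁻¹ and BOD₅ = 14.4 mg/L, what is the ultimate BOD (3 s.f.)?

L₀ ≈ 17.4 mg/L

BOD₅ = L₀(1 − e^(−5k_1)) ⇒ L₀ = BOD₅ / (1 − e^(−5×0.354))
= 14.4 / (1 − 0.1703) = 14.4 / 0.8297 = 17.36 mg/L.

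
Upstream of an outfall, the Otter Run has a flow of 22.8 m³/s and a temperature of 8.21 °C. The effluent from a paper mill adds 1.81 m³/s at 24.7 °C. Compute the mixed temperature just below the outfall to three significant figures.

9.42 °C

Flow-weighted mixing: C = (Q_r C_r + Q_w C_w)/(Q_r + Q_w)
= (22.8×8.21 + 1.81×24.7)/(22.8 + 1.81) = 231.9/24.61 = 9.423 °C.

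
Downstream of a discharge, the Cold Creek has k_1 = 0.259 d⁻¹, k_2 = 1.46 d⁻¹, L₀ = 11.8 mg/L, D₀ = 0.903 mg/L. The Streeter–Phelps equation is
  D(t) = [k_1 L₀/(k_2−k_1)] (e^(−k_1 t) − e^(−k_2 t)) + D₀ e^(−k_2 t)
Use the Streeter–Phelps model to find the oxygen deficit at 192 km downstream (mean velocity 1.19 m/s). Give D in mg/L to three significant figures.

D ≈ 1.46 mg/L

Travel time t = x/v = 192 km / (1.19 m/s) = 192000 m / 1.19 m/s = 161300 s = 1.867 d.
k_1 L₀/(k_2−k_1) = 0.259×11.8/(1.46−0.259) = 3.056/1.201 = 2.545 mg/L.
e^(−k_1 t) = e^(−0.259×1.867) = 0.6165; e^(−k_2 t) = e^(−1.46×1.867) = 0.06545.
D = 2.545 × (0.6165 − 0.06545) + 0.903 × 0.06545 = 1.402 + 0.05910 = 1.461 mg/L.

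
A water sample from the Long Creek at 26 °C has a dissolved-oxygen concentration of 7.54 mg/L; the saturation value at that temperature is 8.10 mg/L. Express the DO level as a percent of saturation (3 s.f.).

93.1 % saturation

% saturation = C/C_s × 100 = 7.54/8.10 × 100 = 93.1 %.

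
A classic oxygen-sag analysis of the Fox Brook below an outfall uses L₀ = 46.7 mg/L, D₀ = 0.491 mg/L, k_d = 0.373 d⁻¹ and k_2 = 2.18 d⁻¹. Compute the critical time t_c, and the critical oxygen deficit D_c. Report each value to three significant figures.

t_c ≈ 0.948 d; D_c ≈ 5.61 mg/L

With k_2/k_d = 5.845 and 1 − D₀(k_2−k_d)/(k_d L₀) = 0.9491,
t_c = ln(5.845 × 0.9491) / (2.18 − 0.373) = ln(5.547) / 1.807 = 1.713/1.807 = 0.9481 d.
D_c = (k_d/k_2) L₀ e^(−k_d t_c) = (0.373/2.18) × 46.7 × e^(−0.373×0.9481) = 0.1711 × 46.7 × 0.7021 = 5.610 mg/L.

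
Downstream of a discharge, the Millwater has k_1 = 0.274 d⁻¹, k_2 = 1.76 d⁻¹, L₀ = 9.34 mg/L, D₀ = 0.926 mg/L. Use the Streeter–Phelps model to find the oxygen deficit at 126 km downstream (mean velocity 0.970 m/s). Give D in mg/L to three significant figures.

D ≈ 1.08 mg/L

Travel time t = x/v = 126 km / (0.970 m/s) = 126000 m / 0.970 m/s = 129900 s = 1.503 d.
k_1 L₀/(k_2−k_1) = 0.274×9.34/(1.76−0.274) = 2.559/1.486 = 1.722 mg/L.
e^(−k_1 t) = e^(−0.274×1.503) = 0.6624; e^(−k_2 t) = e^(−1.76×1.503) = 0.07093.
D = 1.722 × (0.6624 − 0.07093) + 0.926 × 0.07093 = 1.019 + 0.06568 = 1.084 mg/L.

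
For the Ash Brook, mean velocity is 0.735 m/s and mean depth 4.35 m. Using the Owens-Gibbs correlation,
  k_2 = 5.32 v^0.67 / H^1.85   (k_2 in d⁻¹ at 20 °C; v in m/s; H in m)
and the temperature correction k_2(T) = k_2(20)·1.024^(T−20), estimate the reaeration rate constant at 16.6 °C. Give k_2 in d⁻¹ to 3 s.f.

k_2 ≈ 0.263 d⁻¹

k_2(20) = 5.32 × 0.735^0.67 / 4.35^1.85 = 5.32 × 0.8136 / 15.18 = 0.2852 d⁻¹.
k_2(16.6) = 0.2852 × 1.024^(16.6−20) = 0.2852 × 0.9225 = 0.2631 d⁻¹.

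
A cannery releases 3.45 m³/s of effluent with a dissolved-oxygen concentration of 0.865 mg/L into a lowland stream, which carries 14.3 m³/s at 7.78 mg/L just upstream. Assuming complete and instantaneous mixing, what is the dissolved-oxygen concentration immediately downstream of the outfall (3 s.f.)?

6.44 mg/L

Flow-weighted mixing: C = (Q_r C_r + Q_w C_w)/(Q_r + Q_w)
= (14.3×7.78 + 3.45×0.865)/(14.3 + 3.45) = 114.2/17.75 = 6.436 mg/L.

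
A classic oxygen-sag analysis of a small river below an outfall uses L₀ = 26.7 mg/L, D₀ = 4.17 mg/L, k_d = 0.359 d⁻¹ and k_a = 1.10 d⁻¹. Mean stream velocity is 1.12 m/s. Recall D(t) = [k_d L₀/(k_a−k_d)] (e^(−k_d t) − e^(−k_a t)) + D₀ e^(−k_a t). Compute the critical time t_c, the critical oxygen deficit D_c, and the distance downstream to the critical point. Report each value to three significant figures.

t_c ≈ 0.986 d; D_c ≈ 6.12 mg/L; x_c ≈ 95.4 km

t_c = [1/(k_a−k_d)] ln[(k_a/k_d)(1 − D₀(k_a−k_d)/(k_d L₀))]
= [1/(1.10−0.359)] ln[(1.10/0.359)(1 − 4.17×0.7410/(0.359×26.7))]
= (1/0.7410) ln[3.064 × 0.6776] = 1.350 × ln(2.076) = 1.350 × 0.7306 = 0.9860 d.
D_c = (k_d/k_a) L₀ e^(−k_d t_c) = (0.359/1.10) × 26.7 × e^(−0.359×0.9860) = 0.3264 × 26.7 × 0.7019 = 6.116 mg/L.
x_c = v t_c = 1.12 m/s × 0.9860 d × 86400 s/d = 95410 m ≈ 95.4 km.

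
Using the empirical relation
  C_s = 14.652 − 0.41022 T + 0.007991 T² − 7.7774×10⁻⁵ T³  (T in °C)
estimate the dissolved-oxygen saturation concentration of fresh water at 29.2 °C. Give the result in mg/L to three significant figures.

C_s = 14.652 − 0.41022×29.2 + 0.007991×29.2² − 7.7774×10⁻⁵×29.2³ = 7.551 mg/L.

C_s ≈ 7.55 mg/L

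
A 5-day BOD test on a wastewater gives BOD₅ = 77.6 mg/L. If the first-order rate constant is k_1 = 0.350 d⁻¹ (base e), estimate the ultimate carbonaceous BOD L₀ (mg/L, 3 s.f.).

L₀ ≈ 93.9 mg/L

BOD₅ = L₀(1 − e^(−5k_1)) ⇒ L₀ = BOD₅ / (1 − e^(−5×0.350))
= 77.6 / (1 − 0.1738) = 77.6 / 0.8262 = 93.92 mg/L.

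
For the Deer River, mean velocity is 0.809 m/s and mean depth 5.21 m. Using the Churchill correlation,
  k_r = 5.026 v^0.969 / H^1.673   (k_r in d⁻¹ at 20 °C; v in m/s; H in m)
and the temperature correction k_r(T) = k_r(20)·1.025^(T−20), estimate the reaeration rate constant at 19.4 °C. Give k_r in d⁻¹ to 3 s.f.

k_r ≈ 0.255 d⁻¹

k_r(20) = 5.026 × 0.809^0.969 / 5.21^1.673 = 5.026 × 0.8143 / 15.82 = 0.2587 d⁻¹.
k_r(19.4) = 0.2587 × 1.025^(19.4−20) = 0.2587 × 0.9853 = 0.2549 d⁻¹.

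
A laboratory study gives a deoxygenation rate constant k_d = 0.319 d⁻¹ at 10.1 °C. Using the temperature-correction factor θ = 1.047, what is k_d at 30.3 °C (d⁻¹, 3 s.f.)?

k_d ≈ 0.807 d⁻¹

k_d(T₂) = k_d(T₁) · θ^(T₂−T₁) = 0.319 × 1.047^(30.3−10.1)
= 0.319 × 1.047^20.2 = 0.319 × 2.529 = 0.8067 d⁻¹.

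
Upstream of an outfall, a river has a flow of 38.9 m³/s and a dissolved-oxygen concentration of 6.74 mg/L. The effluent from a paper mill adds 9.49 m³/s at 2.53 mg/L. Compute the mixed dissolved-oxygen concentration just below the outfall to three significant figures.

Flow-weighted mixing: C = (Q_r C_r + Q_w C_w)/(Q_r + Q_w)
= (38.9×6.74 + 9.49×2.53)/(38.9 + 9.49) = 286.2/48.39 = 5.914 mg/L.

5.91 mg/L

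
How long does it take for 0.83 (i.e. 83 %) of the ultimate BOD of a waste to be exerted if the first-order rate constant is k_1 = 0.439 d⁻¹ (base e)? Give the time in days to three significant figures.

y/L₀ = 1 − e^(−k_1 t) = 0.83 ⇒ e^(−k_1 t) = 0.170
t = −ln(0.170) / 0.439 = 1.772 / 0.439 = 4.036 d.

t ≈ 4.04 d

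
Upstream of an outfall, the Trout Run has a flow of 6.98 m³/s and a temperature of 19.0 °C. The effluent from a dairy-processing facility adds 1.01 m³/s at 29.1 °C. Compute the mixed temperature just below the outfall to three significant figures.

20.3 °C

Flow-weighted mixing: C = (Q_r C_r + Q_w C_w)/(Q_r + Q_w)
= (6.98×19.0 + 1.01×29.1)/(6.98 + 1.01) = 162.0/7.990 = 20.28 °C.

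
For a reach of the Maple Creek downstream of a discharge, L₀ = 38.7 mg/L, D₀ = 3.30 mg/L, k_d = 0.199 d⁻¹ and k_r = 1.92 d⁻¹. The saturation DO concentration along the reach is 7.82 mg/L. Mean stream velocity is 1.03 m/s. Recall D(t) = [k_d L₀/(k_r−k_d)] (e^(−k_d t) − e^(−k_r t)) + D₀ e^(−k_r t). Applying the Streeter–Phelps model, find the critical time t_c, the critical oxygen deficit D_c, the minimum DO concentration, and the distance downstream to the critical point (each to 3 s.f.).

t_c ≈ 0.540 d; D_c ≈ 3.60 mg/L; min DO ≈ 4.22 mg/L; x_c ≈ 48.1 km

At the critical point dD/dt = 0, so k_d L₀ e^(−k_d t) = k_r D. Substituting D(t) from the Streeter–Phelps equation and solving for t gives
t_c = ln[(k_r/k_d)(1 − D₀(k_r−k_d)/(k_d L₀))] / (k_r−k_d).
Here k_r−k_d = 1.721 d⁻¹ and 1 − D₀(k_r−k_d)/(k_d L₀) = 1 − 3.30×1.721/(0.199×38.7) = 0.2626, so
t_c = ln(9.648 × 0.2626) / 1.721 = 0.9295 / 1.721 = 0.5401 d.
L(t_c) = L₀ e^(−k_d t_c) = 38.7 × 0.8981 = 34.76 mg/L, and at the critical point k_r D_c = k_d L, so D_c = (0.199/1.92) × 34.76 = 3.602 mg/L.
Minimum DO = C_s − D_c = 7.82 − 3.602 = 4.218 mg/L.
x_c = v t_c = 1.03 m/s × 0.5401 d × 86400 s/d = 48060 m ≈ 48.1 km.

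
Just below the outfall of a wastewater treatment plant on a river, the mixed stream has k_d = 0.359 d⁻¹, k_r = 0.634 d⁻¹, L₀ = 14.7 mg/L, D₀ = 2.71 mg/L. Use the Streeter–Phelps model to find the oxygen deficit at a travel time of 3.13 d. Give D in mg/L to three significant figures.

D ≈ 3.97 mg/L

k_d L₀/(k_r−k_d) = 0.359×14.7/(0.634−0.359) = 5.277/0.2750 = 19.19 mg/L.
e^(−k_d t) = e^(−0.359×3.130) = 0.3251; e^(−k_r t) = e^(−0.634×3.130) = 0.1375.
D = 19.19 × (0.3251 − 0.1375) + 2.71 × 0.1375 = 3.601 + 0.3725 = 3.973 mg/L.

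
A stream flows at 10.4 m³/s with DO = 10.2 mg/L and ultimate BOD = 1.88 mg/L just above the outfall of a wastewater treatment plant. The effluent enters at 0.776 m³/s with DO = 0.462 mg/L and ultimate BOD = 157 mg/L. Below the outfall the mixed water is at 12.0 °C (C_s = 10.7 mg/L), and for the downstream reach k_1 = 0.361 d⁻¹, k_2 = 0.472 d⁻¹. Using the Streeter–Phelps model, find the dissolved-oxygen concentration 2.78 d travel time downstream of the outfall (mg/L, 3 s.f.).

Mixed DO = (10.4×10.2 + 0.776×0.462)/(10.4+0.776) = 106.4/11.18 = 9.524 mg/L.
Mixed L₀ = (10.4×1.88 + 0.776×157)/(11.18) = 141.4/11.18 = 12.65 mg/L.
Initial deficit D₀ = C_s − DO₀ = 10.7 − 9.524 = 1.176 mg/L.
D(2.78) = [0.361×12.65/(0.472−0.361)](e^(−0.361×2.78) − e^(−0.472×2.78)) + 1.176 e^(−0.472×2.78)
= 41.14 × (0.3666 − 0.2692) + 1.176 × 0.2692 = 4.321 mg/L.
DO = 10.7 − 4.321 = 6.379 mg/L.

DO ≈ 6.38 mg/L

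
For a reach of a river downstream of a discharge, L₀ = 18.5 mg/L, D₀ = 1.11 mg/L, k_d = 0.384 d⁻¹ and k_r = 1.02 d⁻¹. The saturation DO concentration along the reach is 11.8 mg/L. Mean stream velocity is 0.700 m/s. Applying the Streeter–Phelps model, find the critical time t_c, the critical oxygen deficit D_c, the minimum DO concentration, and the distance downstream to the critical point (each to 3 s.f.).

t_c = [1/(k_r−k_d)] ln[(k_r/k_d)(1 − D₀(k_r−k_d)/(k_d L₀))]
= [1/(1.02−0.384)] ln[(1.02/0.384)(1 − 1.11×0.6360/(0.384×18.5))]
= (1/0.6360) ln[2.656 × 0.9006] = 1.572 × ln(2.392) = 1.572 × 0.8722 = 1.371 d.
L(t_c) = L₀ e^(−k_d t_c) = 18.5 × 0.5906 = 10.93 mg/L, and at the critical point k_r D_c = k_d L, so D_c = (0.384/1.02) × 10.93 = 4.113 mg/L.
Minimum DO = C_s − D_c = 11.8 − 4.113 = 7.687 mg/L.
x_c = v t_c = 0.700 m/s × 1.371 d × 86400 s/d = 82950 m ≈ 82.9 km.

t_c ≈ 1.37 d; D_c ≈ 4.11 mg/L; min DO ≈ 7.69 mg/L; x_c ≈ 82.9 km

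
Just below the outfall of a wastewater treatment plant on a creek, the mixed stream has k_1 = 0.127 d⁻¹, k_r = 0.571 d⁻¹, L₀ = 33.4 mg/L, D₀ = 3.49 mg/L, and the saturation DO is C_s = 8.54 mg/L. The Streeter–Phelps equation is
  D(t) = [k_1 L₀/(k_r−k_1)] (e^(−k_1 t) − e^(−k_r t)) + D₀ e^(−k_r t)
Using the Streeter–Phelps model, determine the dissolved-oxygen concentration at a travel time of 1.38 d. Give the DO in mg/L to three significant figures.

k_1 L₀/(k_r−k_1) = 0.127×33.4/(0.571−0.127) = 4.242/0.4440 = 9.554 mg/L.
e^(−k_1 t) = e^(−0.127×1.380) = 0.8392; e^(−k_r t) = e^(−0.571×1.380) = 0.4548.
D = 9.554 × (0.8392 − 0.4548) + 3.49 × 0.4548 = 3.673 + 1.587 = 5.260 mg/L.
DO = C_s − D = 8.54 − 5.260 = 3.280 mg/L.

DO ≈ 3.28 mg/L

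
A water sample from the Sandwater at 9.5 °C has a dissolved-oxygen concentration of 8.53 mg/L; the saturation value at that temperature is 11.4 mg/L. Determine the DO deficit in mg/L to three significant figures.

D = C_s − C = 11.4 − 8.53 = 2.87 mg/L.

D ≈ 2.87 mg/L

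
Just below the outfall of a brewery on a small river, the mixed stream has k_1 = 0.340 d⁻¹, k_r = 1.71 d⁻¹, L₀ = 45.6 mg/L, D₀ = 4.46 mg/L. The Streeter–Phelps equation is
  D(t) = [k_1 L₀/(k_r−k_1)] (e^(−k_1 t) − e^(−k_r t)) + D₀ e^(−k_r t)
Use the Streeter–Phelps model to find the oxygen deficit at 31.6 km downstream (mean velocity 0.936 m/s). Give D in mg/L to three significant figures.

Travel time t = x/v = 31.6 km / (0.936 m/s) = 31600 m / 0.936 m/s = 33760 s = 0.3907 d.
k_1 L₀/(k_r−k_1) = 0.340×45.6/(1.71−0.340) = 15.50/1.370 = 11.32 mg/L.
e^(−k_1 t) = e^(−0.340×0.3907) = 0.8756; e^(−k_r t) = e^(−1.71×0.3907) = 0.5126.
D = 11.32 × (0.8756 − 0.5126) + 4.46 × 0.5126 = 4.107 + 2.286 = 6.394 mg/L.

D ≈ 6.39 mg/L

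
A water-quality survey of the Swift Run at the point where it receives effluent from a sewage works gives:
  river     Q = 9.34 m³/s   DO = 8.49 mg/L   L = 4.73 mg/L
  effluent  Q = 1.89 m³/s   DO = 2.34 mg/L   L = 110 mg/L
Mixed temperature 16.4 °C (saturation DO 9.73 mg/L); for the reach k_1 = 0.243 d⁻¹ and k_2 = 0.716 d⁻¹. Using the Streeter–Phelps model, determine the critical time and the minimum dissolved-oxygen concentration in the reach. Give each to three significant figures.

Mixed DO = (9.34×8.49 + 1.89×2.34)/(9.34+1.89) = 83.72/11.23 = 7.455 mg/L.
Mixed L₀ = (9.34×4.73 + 1.89×110)/(11.23) = 252.1/11.23 = 22.45 mg/L.
Initial deficit D₀ = C_s − DO₀ = 9.73 − 7.455 = 2.275 mg/L.
t_c = (1/0.4730) ln[(0.716/0.243)(1 − 2.275×0.4730/(0.243×22.45))] = 2.114 × ln(2.365) = 1.820 d.
D_c = (0.243/0.716) × 22.45 × e^(−0.243×1.820) = 0.3394 × 22.45 × 0.6426 = 4.895 mg/L.
Minimum DO = 9.73 − 4.895 = 4.835 mg/L.

t_c ≈ 1.82 d; minimum DO ≈ 4.83 mg/L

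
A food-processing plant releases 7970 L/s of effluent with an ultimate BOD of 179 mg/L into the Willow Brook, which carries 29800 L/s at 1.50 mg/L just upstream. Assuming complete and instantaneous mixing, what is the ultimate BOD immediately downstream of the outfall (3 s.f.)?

39.0 mg/L

Flow-weighted mixing: C = (Q_r C_r + Q_w C_w)/(Q_r + Q_w)
= (29800×1.50 + 7970×179)/(29800 + 7970) = 1.471×10^6/37770 = 38.95 mg/L.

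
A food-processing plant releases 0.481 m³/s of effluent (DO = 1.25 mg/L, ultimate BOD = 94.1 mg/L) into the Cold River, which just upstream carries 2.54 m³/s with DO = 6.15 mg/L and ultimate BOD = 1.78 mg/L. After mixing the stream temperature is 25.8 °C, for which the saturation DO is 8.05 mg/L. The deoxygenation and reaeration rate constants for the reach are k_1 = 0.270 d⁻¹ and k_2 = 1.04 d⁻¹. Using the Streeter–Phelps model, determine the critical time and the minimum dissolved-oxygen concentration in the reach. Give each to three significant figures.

t_c ≈ 0.942 d; minimum DO ≈ 4.73 mg/L

Mixed DO = (2.54×6.15 + 0.481×1.25)/(2.54+0.481) = 16.22/3.021 = 5.370 mg/L.
Mixed L₀ = (2.54×1.78 + 0.481×94.1)/(3.021) = 49.78/3.021 = 16.48 mg/L.
Initial deficit D₀ = C_s − DO₀ = 8.05 − 5.370 = 2.680 mg/L.
t_c = (1/0.7700) ln[(1.04/0.270)(1 − 2.680×0.7700/(0.270×16.48))] = 1.299 × ln(2.065) = 0.9419 d.
D_c = (0.270/1.04) × 16.48 × e^(−0.270×0.9419) = 0.2596 × 16.48 × 0.7755 = 3.318 mg/L.
Minimum DO = 8.05 − 3.318 = 4.732 mg/L.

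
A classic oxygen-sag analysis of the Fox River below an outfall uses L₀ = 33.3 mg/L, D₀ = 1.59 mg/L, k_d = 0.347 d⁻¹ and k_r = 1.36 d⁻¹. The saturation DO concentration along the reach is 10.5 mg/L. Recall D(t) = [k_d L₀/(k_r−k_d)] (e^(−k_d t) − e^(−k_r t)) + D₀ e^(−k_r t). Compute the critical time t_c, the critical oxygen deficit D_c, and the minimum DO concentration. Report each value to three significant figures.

t_c ≈ 1.20 d; D_c ≈ 5.60 mg/L; min DO ≈ 4.90 mg/L

t_c = [1/(k_r−k_d)] ln[(k_r/k_d)(1 − D₀(k_r−k_d)/(k_d L₀))]
= [1/(1.36−0.347)] ln[(1.36/0.347)(1 − 1.59×1.013/(0.347×33.3))]
= (1/1.013) ln[3.919 × 0.8606] = 0.9872 × ln(3.373) = 0.9872 × 1.216 = 1.200 d.
L(t_c) = L₀ e^(−k_d t_c) = 33.3 × 0.6594 = 21.96 mg/L, and at the critical point k_r D_c = k_d L, so D_c = (0.347/1.36) × 21.96 = 5.602 mg/L.
Minimum DO = C_s − D_c = 10.5 − 5.602 = 4.898 mg/L.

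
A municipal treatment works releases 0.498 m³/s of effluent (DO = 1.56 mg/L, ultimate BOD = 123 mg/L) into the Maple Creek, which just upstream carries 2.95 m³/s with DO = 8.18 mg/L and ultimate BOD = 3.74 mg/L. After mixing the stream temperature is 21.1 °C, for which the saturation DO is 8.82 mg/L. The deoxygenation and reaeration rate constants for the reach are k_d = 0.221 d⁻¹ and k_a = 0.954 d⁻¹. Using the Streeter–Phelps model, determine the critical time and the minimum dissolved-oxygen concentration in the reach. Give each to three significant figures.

t_c ≈ 1.60 d; minimum DO ≈ 5.41 mg/L

Mixed DO = (2.95×8.18 + 0.498×1.56)/(2.95+0.498) = 24.91/3.448 = 7.224 mg/L.
Mixed L₀ = (2.95×3.74 + 0.498×123)/(3.448) = 72.29/3.448 = 20.96 mg/L.
Initial deficit D₀ = C_s − DO₀ = 8.82 − 7.224 = 1.596 mg/L.
t_c = (1/0.7330) ln[(0.954/0.221)(1 − 1.596×0.7330/(0.221×20.96))] = 1.364 × ln(3.227) = 1.598 d.
D_c = (0.221/0.954) × 20.96 × e^(−0.221×1.598) = 0.2317 × 20.96 × 0.7024 = 3.412 mg/L.
Minimum DO = 8.82 − 3.412 = 5.408 mg/L.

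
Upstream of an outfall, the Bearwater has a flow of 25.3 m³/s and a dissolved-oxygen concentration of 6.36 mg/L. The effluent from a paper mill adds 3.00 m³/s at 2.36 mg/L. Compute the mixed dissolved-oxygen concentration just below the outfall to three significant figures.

Flow-weighted mixing: C = (Q_r C_r + Q_w C_w)/(Q_r + Q_w)
= (25.3×6.36 + 3.00×2.36)/(25.3 + 3.00) = 168.0/28.30 = 5.936 mg/L.

5.94 mg/L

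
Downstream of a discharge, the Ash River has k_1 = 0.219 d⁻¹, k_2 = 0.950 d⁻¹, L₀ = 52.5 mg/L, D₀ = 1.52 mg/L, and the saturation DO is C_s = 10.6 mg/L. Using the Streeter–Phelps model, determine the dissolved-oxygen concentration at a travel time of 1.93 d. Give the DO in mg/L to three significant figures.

k_1 L₀/(k_2−k_1) = 0.219×52.5/(0.950−0.219) = 11.50/0.7310 = 15.73 mg/L.
e^(−k_1 t) = e^(−0.219×1.930) = 0.6553; e^(−k_2 t) = e^(−0.950×1.930) = 0.1599.
D = 15.73 × (0.6553 − 0.1599) + 1.52 × 0.1599 = 7.793 + 0.2430 = 8.036 mg/L.
DO = C_s − D = 10.6 − 8.036 = 2.564 mg/L.

DO ≈ 2.56 mg/L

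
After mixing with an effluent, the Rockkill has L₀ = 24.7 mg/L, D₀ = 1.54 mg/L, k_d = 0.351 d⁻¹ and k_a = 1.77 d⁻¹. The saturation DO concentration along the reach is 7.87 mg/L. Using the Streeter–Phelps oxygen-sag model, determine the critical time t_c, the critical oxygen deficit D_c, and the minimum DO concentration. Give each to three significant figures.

t_c ≈ 0.936 d; D_c ≈ 3.53 mg/L; min DO ≈ 4.34 mg/L

t_c = [1/(k_a−k_d)] ln[(k_a/k_d)(1 − D₀(k_a−k_d)/(k_d L₀))]
= [1/(1.77−0.351)] ln[(1.77/0.351)(1 − 1.54×1.419/(0.351×24.7))]
= (1/1.419) ln[5.043 × 0.7479] = 0.7047 × ln(3.772) = 0.7047 × 1.328 = 0.9355 d.
L(t_c) = L₀ e^(−k_d t_c) = 24.7 × 0.7201 = 17.79 mg/L, and at the critical point k_a D_c = k_d L, so D_c = (0.351/1.77) × 17.79 = 3.527 mg/L.
Minimum DO = C_s − D_c = 7.87 − 3.527 = 4.343 mg/L.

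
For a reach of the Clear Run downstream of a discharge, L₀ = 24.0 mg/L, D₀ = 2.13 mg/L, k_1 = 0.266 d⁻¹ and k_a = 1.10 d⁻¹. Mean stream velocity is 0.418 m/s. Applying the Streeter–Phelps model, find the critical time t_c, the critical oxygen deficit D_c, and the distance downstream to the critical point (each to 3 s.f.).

t_c ≈ 1.31 d; D_c ≈ 4.09 mg/L; x_c ≈ 47.4 km

At the critical point dD/dt = 0, so k_1 L₀ e^(−k_1 t) = k_a D. Substituting D(t) from the Streeter–Phelps equation and solving for t gives
t_c = ln[(k_a/k_1)(1 − D₀(k_a−k_1)/(k_1 L₀))] / (k_a−k_1).
Here k_a−k_1 = 0.8340 d⁻¹ and 1 − D₀(k_a−k_1)/(k_1 L₀) = 1 − 2.13×0.8340/(0.266×24.0) = 0.7217, so
t_c = ln(4.135 × 0.7217) / 0.8340 = 1.093 / 0.8340 = 1.311 d.
L(t_c) = L₀ e^(−k_1 t_c) = 24.0 × 0.7056 = 16.93 mg/L, and at the critical point k_a D_c = k_1 L, so D_c = (0.266/1.10) × 16.93 = 4.095 mg/L.
x_c = v t_c = 0.418 m/s × 1.311 d × 86400 s/d = 47350 m ≈ 47.4 km.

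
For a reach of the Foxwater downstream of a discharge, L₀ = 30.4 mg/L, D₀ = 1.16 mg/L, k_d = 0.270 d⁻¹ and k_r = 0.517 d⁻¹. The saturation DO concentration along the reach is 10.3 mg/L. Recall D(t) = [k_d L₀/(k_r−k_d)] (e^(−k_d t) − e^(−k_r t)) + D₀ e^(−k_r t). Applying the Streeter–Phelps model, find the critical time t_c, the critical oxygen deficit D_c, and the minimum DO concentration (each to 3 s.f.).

t_c = [1/(k_r−k_d)] ln[(k_r/k_d)(1 − D₀(k_r−k_d)/(k_d L₀))]
= [1/(0.517−0.270)] ln[(0.517/0.270)(1 − 1.16×0.2470/(0.270×30.4))]
= (1/0.2470) ln[1.915 × 0.9651] = 4.049 × ln(1.848) = 4.049 × 0.6141 = 2.486 d.
D_c = (k_d/k_r) L₀ e^(−k_d t_c) = (0.270/0.517) × 30.4 × e^(−0.270×2.486) = 0.5222 × 30.4 × 0.5111 = 8.114 mg/L.
Minimum DO = C_s − D_c = 10.3 − 8.114 = 2.186 mg/L.

t_c ≈ 2.49 d; D_c ≈ 8.11 mg/L; min DO ≈ 2.19 mg/L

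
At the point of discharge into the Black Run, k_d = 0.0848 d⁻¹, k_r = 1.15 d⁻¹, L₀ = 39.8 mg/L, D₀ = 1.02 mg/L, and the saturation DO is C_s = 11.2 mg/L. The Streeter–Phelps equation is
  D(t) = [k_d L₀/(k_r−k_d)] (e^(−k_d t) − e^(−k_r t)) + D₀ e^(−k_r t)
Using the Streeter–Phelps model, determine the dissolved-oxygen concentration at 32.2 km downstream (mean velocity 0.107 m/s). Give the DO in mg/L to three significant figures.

DO ≈ 8.88 mg/L

Travel time t = x/v = 32.2 km / (0.107 m/s) = 32200 m / 0.107 m/s = 300900 s = 3.483 d.
k_d L₀/(k_r−k_d) = 0.0848×39.8/(1.15−0.0848) = 3.375/1.065 = 3.168 mg/L.
e^(−k_d t) = e^(−0.0848×3.483) = 0.7443; e^(−k_r t) = e^(−1.15×3.483) = 0.01822.
D = 3.168 × (0.7443 − 0.01822) + 1.02 × 0.01822 = 2.300 + 0.01858 = 2.319 mg/L.
DO = C_s − D = 11.2 − 2.319 = 8.881 mg/L.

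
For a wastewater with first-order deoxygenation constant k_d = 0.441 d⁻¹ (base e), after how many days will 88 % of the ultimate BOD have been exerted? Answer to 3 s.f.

t ≈ 4.81 d

y/L₀ = 1 − e^(−k_d t) = 0.88 ⇒ e^(−k_d t) = 0.120
t = −ln(0.120) / 0.441 = 2.120 / 0.441 = 4.808 d.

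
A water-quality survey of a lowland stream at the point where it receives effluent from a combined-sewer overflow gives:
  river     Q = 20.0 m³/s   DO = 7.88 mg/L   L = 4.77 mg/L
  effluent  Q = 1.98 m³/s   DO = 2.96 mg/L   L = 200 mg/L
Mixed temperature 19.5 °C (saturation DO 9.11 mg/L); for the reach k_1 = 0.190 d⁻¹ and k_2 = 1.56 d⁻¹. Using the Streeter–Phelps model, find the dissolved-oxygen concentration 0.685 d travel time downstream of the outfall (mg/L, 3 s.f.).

Mixed DO = (20.0×7.88 + 1.98×2.96)/(20.0+1.98) = 163.5/21.98 = 7.437 mg/L.
Mixed L₀ = (20.0×4.77 + 1.98×200)/(21.98) = 491.4/21.98 = 22.36 mg/L.
Initial deficit D₀ = C_s − DO₀ = 9.11 − 7.437 = 1.673 mg/L.
D(0.685) = [0.190×22.36/(1.56−0.190)](e^(−0.190×0.685) − e^(−1.56×0.685)) + 1.673 e^(−1.56×0.685)
= 3.101 × (0.8780 − 0.3435) + 1.673 × 0.3435 = 2.232 mg/L.
DO = 9.11 − 2.232 = 6.878 mg/L.

DO ≈ 6.88 mg/L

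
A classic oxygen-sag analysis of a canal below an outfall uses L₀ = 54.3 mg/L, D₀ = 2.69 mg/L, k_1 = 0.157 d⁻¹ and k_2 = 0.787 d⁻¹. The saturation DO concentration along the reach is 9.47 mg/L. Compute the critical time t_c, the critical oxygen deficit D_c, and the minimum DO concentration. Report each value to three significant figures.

With k_2/k_1 = 5.013 and 1 − D₀(k_2−k_1)/(k_1 L₀) = 0.8012,
t_c = ln(5.013 × 0.8012) / (0.787 − 0.157) = ln(4.016) / 0.6300 = 1.390/0.6300 = 2.207 d.
L(t_c) = L₀ e^(−k_1 t_c) = 54.3 × 0.7072 = 38.40 mg/L, and at the critical point k_2 D_c = k_1 L, so D_c = (0.157/0.787) × 38.40 = 7.660 mg/L.
Minimum DO = C_s − D_c = 9.47 − 7.660 = 1.810 mg/L.

t_c ≈ 2.21 d; D_c ≈ 7.66 mg/L; min DO ≈ 1.81 mg/L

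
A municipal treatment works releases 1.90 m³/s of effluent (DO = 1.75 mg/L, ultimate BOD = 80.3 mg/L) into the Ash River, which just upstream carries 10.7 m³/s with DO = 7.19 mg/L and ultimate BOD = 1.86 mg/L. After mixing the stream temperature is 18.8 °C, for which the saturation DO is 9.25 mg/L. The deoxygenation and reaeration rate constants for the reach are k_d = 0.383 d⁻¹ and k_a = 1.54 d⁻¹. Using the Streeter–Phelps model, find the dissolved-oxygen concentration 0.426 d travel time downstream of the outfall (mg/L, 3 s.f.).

Mixed DO = (10.7×7.19 + 1.90×1.75)/(10.7+1.90) = 80.26/12.60 = 6.370 mg/L.
Mixed L₀ = (10.7×1.86 + 1.90×80.3)/(12.60) = 172.5/12.60 = 13.69 mg/L.
Initial deficit D₀ = C_s − DO₀ = 9.25 − 6.370 = 2.880 mg/L.
D(0.426) = [0.383×13.69/(1.54−0.383)](e^(−0.383×0.426) − e^(−1.54×0.426)) + 2.880 e^(−1.54×0.426)
= 4.531 × (0.8495 − 0.5189) + 2.880 × 0.5189 = 2.992 mg/L.
DO = 9.25 − 2.992 = 6.258 mg/L.

DO ≈ 6.26 mg/L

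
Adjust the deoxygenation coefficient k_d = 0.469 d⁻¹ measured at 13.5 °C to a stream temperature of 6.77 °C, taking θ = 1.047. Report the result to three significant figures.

k_d ≈ 0.344 d⁻¹

k_d(T₂) = k_d(T₁) · θ^(T₂−T₁) = 0.469 × 1.047^(6.77−13.5)
= 0.469 × 1.047^-6.73 = 0.469 × 0.7341 = 0.3443 d⁻¹.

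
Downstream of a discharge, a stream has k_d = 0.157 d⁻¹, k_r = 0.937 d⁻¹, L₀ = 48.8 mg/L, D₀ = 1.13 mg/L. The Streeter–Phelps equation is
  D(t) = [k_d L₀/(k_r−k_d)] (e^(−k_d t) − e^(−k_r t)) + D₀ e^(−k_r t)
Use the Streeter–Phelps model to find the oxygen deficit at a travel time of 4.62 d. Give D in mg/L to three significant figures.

D ≈ 4.64 mg/L

k_d L₀/(k_r−k_d) = 0.157×48.8/(0.937−0.157) = 7.662/0.7800 = 9.823 mg/L.
e^(−k_d t) = e^(−0.157×4.620) = 0.4842; e^(−k_r t) = e^(−0.937×4.620) = 0.01318.
D = 9.823 × (0.4842 − 0.01318) + 1.13 × 0.01318 = 4.626 + 0.01490 = 4.641 mg/L.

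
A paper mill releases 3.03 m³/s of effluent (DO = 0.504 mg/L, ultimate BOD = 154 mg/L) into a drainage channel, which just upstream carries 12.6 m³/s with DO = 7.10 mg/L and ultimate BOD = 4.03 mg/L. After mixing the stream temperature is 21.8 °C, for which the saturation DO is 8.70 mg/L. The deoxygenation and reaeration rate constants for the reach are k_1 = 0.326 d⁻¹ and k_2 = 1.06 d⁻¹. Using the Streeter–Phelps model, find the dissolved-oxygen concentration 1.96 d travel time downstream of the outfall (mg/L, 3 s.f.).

DO ≈ 2.42 mg/L

Mixed DO = (12.6×7.10 + 3.03×0.504)/(12.6+3.03) = 90.99/15.63 = 5.821 mg/L.
Mixed L₀ = (12.6×4.03 + 3.03×154)/(15.63) = 517.4/15.63 = 33.10 mg/L.
Initial deficit D₀ = C_s − DO₀ = 8.70 − 5.821 = 2.879 mg/L.
D(1.96) = [0.326×33.10/(1.06−0.326)](e^(−0.326×1.96) − e^(−1.06×1.96)) + 2.879 e^(−1.06×1.96)
= 14.70 × (0.5278 − 0.1252) + 2.879 × 0.1252 = 6.280 mg/L.
DO = 8.70 − 6.280 = 2.420 mg/L.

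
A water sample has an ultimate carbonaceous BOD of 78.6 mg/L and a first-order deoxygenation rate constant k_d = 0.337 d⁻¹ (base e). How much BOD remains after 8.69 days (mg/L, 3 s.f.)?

L_t = L₀ e^(−k_d t) = 78.6 × e^(−0.337×8.69) = 78.6 × 0.05348 = 4.203 mg/L.

L ≈ 4.20 mg/L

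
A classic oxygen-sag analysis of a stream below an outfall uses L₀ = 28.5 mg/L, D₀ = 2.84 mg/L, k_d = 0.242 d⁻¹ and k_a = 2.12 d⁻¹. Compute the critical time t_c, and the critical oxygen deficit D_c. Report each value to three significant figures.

With k_a/k_d = 8.760 and 1 − D₀(k_a−k_d)/(k_d L₀) = 0.2267,
t_c = ln(8.760 × 0.2267) / (2.12 − 0.242) = ln(1.986) / 1.878 = 0.6861/1.878 = 0.3653 d.
D_c = (k_d/k_a) L₀ e^(−k_d t_c) = (0.242/2.12) × 28.5 × e^(−0.242×0.3653) = 0.1142 × 28.5 × 0.9154 = 2.978 mg/L.

t_c ≈ 0.365 d; D_c ≈ 2.98 mg/L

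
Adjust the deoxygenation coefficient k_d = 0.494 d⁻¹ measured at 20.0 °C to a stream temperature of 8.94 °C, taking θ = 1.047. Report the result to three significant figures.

k_d(T₂) = k_d(T₁) · θ^(T₂−T₁) = 0.494 × 1.047^(8.94−20.0)
= 0.494 × 1.047^-11.1 = 0.494 × 0.6017 = 0.2972 d⁻¹.

k_d ≈ 0.297 d⁻¹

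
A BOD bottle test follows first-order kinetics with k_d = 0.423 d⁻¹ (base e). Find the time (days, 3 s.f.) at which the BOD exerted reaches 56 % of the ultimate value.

y/L₀ = 1 − e^(−k_d t) = 0.56 ⇒ e^(−k_d t) = 0.440
t = −ln(0.440) / 0.423 = 0.8210 / 0.423 = 1.941 d.

t ≈ 1.94 d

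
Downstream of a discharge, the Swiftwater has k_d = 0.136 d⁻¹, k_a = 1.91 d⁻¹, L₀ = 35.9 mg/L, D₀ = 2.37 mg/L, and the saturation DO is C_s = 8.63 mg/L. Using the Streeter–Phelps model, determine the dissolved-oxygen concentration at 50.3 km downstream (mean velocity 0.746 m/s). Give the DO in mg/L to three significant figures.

DO ≈ 6.24 mg/L

Travel time t = x/v = 50.3 km / (0.746 m/s) = 50300 m / 0.746 m/s = 67430 s = 0.7804 d.
k_d L₀/(k_a−k_d) = 0.136×35.9/(1.91−0.136) = 4.882/1.774 = 2.752 mg/L.
e^(−k_d t) = e^(−0.136×0.7804) = 0.8993; e^(−k_a t) = e^(−1.91×0.7804) = 0.2252.
D = 2.752 × (0.8993 − 0.2252) + 2.37 × 0.2252 = 1.855 + 0.5338 = 2.389 mg/L.
DO = C_s − D = 8.63 − 2.389 = 6.241 mg/L.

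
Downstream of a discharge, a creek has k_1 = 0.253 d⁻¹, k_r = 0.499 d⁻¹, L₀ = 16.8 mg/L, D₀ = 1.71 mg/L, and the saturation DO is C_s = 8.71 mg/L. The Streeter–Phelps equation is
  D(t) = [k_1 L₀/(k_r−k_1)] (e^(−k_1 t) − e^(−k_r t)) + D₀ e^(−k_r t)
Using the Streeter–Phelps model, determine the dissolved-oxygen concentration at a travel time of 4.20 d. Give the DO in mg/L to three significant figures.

DO ≈ 4.65 mg/L

k_1 L₀/(k_r−k_1) = 0.253×16.8/(0.499−0.253) = 4.250/0.2460 = 17.28 mg/L.
e^(−k_1 t) = e^(−0.253×4.200) = 0.3456; e^(−k_r t) = e^(−0.499×4.200) = 0.1230.
D = 17.28 × (0.3456 − 0.1230) + 1.71 × 0.1230 = 3.846 + 0.2103 = 4.056 mg/L.
DO = C_s − D = 8.71 − 4.056 = 4.654 mg/L.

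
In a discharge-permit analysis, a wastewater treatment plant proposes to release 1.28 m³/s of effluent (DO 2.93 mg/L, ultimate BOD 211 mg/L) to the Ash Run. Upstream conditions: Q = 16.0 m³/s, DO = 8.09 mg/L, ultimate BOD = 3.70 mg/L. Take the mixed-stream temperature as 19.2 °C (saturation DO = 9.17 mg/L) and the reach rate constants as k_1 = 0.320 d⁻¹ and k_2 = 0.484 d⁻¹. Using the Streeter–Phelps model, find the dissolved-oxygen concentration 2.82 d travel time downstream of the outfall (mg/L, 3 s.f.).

DO ≈ 3.21 mg/L

Mixed DO = (16.0×8.09 + 1.28×2.93)/(16.0+1.28) = 133.2/17.28 = 7.708 mg/L.
Mixed L₀ = (16.0×3.70 + 1.28×211)/(17.28) = 329.3/17.28 = 19.06 mg/L.
Initial deficit D₀ = C_s − DO₀ = 9.17 − 7.708 = 1.462 mg/L.
D(2.82) = [0.320×19.06/(0.484−0.320)](e^(−0.320×2.82) − e^(−0.484×2.82)) + 1.462 e^(−0.484×2.82)
= 37.18 × (0.4056 − 0.2554) + 1.462 × 0.2554 = 5.958 mg/L.
DO = 9.17 − 5.958 = 3.212 mg/L.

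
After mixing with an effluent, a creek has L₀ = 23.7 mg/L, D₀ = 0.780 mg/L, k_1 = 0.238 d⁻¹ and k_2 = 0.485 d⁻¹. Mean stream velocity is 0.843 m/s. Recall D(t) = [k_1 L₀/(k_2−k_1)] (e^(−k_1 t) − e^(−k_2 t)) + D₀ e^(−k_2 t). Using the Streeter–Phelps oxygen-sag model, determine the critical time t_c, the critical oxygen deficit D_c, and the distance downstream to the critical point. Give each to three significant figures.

t_c ≈ 2.74 d; D_c ≈ 6.06 mg/L; x_c ≈ 200 km

t_c = [1/(k_2−k_1)] ln[(k_2/k_1)(1 − D₀(k_2−k_1)/(k_1 L₀))]
= [1/(0.485−0.238)] ln[(0.485/0.238)(1 − 0.780×0.2470/(0.238×23.7))]
= (1/0.2470) ln[2.038 × 0.9658] = 4.049 × ln(1.968) = 4.049 × 0.6771 = 2.741 d.
D_c = (k_1/k_2) L₀ e^(−k_1 t_c) = (0.238/0.485) × 23.7 × e^(−0.238×2.741) = 0.4907 × 23.7 × 0.5208 = 6.057 mg/L.
x_c = v t_c = 0.843 m/s × 2.741 d × 86400 s/d = 199700 m ≈ 200 km.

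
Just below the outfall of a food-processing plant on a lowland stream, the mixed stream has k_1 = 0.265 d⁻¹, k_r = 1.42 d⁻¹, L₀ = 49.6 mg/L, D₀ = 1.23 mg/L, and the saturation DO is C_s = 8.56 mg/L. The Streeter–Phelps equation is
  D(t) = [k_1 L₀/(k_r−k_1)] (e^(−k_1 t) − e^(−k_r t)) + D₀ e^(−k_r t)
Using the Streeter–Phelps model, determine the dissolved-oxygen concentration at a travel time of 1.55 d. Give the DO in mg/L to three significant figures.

k_1 L₀/(k_r−k_1) = 0.265×49.6/(1.42−0.265) = 13.14/1.155 = 11.38 mg/L.
e^(−k_1 t) = e^(−0.265×1.550) = 0.6632; e^(−k_r t) = e^(−1.42×1.550) = 0.1107.
D = 11.38 × (0.6632 − 0.1107) + 1.23 × 0.1107 = 6.287 + 0.1362 = 6.423 mg/L.
DO = C_s − D = 8.56 − 6.423 = 2.137 mg/L.

DO ≈ 2.14 mg/L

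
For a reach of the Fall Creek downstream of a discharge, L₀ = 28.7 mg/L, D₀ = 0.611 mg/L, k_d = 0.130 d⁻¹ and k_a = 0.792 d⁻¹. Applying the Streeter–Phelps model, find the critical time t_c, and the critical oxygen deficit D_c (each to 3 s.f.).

t_c ≈ 2.56 d; D_c ≈ 3.38 mg/L

At the critical point dD/dt = 0, so k_d L₀ e^(−k_d t) = k_a D. Substituting D(t) from the Streeter–Phelps equation and solving for t gives
t_c = ln[(k_a/k_d)(1 − D₀(k_a−k_d)/(k_d L₀))] / (k_a−k_d).
Here k_a−k_d = 0.6620 d⁻¹ and 1 − D₀(k_a−k_d)/(k_d L₀) = 1 − 0.611×0.6620/(0.130×28.7) = 0.8916, so
t_c = ln(6.092 × 0.8916) / 0.6620 = 1.692 / 0.6620 = 2.556 d.
L(t_c) = L₀ e^(−k_d t_c) = 28.7 × 0.7173 = 20.59 mg/L, and at the critical point k_a D_c = k_d L, so D_c = (0.130/0.792) × 20.59 = 3.379 mg/L.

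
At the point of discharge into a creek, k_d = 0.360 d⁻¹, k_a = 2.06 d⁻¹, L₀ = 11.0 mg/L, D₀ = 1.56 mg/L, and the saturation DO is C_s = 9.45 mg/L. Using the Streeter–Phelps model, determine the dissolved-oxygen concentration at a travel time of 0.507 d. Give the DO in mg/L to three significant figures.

k_d L₀/(k_a−k_d) = 0.360×11.0/(2.06−0.360) = 3.960/1.700 = 2.329 mg/L.
e^(−k_d t) = e^(−0.360×0.5070) = 0.8332; e^(−k_a t) = e^(−2.06×0.5070) = 0.3519.
D = 2.329 × (0.8332 − 0.3519) + 1.56 × 0.3519 = 1.121 + 0.5490 = 1.670 mg/L.
DO = C_s − D = 9.45 − 1.670 = 7.780 mg/L.

DO ≈ 7.78 mg/L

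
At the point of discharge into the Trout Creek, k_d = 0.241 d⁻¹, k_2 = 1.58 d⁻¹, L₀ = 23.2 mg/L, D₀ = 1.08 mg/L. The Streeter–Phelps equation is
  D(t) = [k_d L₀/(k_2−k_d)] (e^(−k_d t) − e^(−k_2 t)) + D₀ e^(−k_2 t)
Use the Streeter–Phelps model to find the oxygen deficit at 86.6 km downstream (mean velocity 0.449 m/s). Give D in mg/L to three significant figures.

D ≈ 2.35 mg/L

Travel time t = x/v = 86.6 km / (0.449 m/s) = 86600 m / 0.449 m/s = 192900 s = 2.232 d.
k_d L₀/(k_2−k_d) = 0.241×23.2/(1.58−0.241) = 5.591/1.339 = 4.176 mg/L.
e^(−k_d t) = e^(−0.241×2.232) = 0.5839; e^(−k_2 t) = e^(−1.58×2.232) = 0.02939.
D = 4.176 × (0.5839 − 0.02939) + 1.08 × 0.02939 = 2.316 + 0.03174 = 2.347 mg/L.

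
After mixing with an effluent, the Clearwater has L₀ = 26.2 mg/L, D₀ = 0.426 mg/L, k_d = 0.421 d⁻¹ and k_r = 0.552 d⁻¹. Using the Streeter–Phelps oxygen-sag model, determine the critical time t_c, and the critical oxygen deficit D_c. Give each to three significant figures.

t_c ≈ 2.03 d; D_c ≈ 8.50 mg/L

At the critical point dD/dt = 0, so k_d L₀ e^(−k_d t) = k_r D. Substituting D(t) from the Streeter–Phelps equation and solving for t gives
t_c = ln[(k_r/k_d)(1 − D₀(k_r−k_d)/(k_d L₀))] / (k_r−k_d).
Here k_r−k_d = 0.1310 d⁻¹ and 1 − D₀(k_r−k_d)/(k_d L₀) = 1 − 0.426×0.1310/(0.421×26.2) = 0.9949, so
t_c = ln(1.311 × 0.9949) / 0.1310 = 0.2658 / 0.1310 = 2.029 d.
L(t_c) = L₀ e^(−k_d t_c) = 26.2 × 0.4256 = 11.15 mg/L, and at the critical point k_r D_c = k_d L, so D_c = (0.421/0.552) × 11.15 = 8.504 mg/L.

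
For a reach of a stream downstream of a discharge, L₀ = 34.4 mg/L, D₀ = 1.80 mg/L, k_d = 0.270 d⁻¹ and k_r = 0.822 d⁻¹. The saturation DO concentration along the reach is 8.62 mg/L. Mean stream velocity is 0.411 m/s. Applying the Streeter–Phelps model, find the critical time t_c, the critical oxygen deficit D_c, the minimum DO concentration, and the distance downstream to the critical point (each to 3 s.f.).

At the critical point dD/dt = 0, so k_d L₀ e^(−k_d t) = k_r D. Substituting D(t) from the Streeter–Phelps equation and solving for t gives
t_c = ln[(k_r/k_d)(1 − D₀(k_r−k_d)/(k_d L₀))] / (k_r−k_d).
Here k_r−k_d = 0.5520 d⁻¹ and 1 − D₀(k_r−k_d)/(k_d L₀) = 1 − 1.80×0.5520/(0.270×34.4) = 0.8930, so
t_c = ln(3.044 × 0.8930) / 0.5520 = 1.000 / 0.5520 = 1.812 d.
L(t_c) = L₀ e^(−k_d t_c) = 34.4 × 0.6131 = 21.09 mg/L, and at the critical point k_r D_c = k_d L, so D_c = (0.270/0.822) × 21.09 = 6.928 mg/L.
Minimum DO = C_s − D_c = 8.62 − 6.928 = 1.692 mg/L.
x_c = v t_c = 0.411 m/s × 1.812 d × 86400 s/d = 64340 m ≈ 64.3 km.

t_c ≈ 1.81 d; D_c ≈ 6.93 mg/L; min DO ≈ 1.69 mg/L; x_c ≈ 64.3 km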